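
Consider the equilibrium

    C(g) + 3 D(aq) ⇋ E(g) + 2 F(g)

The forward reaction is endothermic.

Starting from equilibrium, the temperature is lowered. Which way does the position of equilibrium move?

The forward reaction is endothermic. Lowering T favours the exothermic direction — shift to the left.

left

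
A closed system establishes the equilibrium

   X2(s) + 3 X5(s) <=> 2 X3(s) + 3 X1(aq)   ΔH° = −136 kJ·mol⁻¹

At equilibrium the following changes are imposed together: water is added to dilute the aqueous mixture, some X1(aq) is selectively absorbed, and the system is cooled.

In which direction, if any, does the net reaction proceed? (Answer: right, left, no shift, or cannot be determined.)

Dilution lowers every aqueous concentration by the same factor. Δn_aq = 3 − 0 = +3, so the system shifts toward the side with more dissolved moles — to the right.
Removing X1 (aq), a product, drives the reaction to the right.
The forward reaction is exothermic. Lowering T favours the exothermic direction — shift to the right.
All effects act in the same direction — net shift to the right.

right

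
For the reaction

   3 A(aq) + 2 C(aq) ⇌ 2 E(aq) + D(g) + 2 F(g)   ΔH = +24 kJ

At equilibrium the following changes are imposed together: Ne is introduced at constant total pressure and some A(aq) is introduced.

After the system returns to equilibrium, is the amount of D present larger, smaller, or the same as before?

Adding inert gas at constant total pressure expands the volume and lowers every reacting partial pressure. With Δn_gas = 3 − 0 = +3, Q moves away from K toward the side with fewer gas moles, so the system shifts toward the side with more gas moles — to the right.
Adding A (aq), a reactant, drives the reaction to the right.
The net shift is to the right. D is a product, so its amount increases.

increases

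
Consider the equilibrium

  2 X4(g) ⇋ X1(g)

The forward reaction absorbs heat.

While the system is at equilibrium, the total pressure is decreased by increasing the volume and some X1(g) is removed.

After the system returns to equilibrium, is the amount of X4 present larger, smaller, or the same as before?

Gas moles: reactants 2, products 1 (Δn_gas = -1). Expansion shifts the system toward the side with more moles of gas — to the left.
Removing X1 (g), a product, drives the reaction to the right.
The two effects oppose each other, so the net shift — and hence the change in X4 — cannot be determined from the given information.

cannot be determined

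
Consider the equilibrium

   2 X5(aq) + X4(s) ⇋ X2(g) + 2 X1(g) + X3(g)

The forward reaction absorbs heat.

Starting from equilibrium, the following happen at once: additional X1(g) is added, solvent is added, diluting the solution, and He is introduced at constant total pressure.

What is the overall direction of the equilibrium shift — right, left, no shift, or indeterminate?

Adding X1 (g), a product, drives the reaction to the left.
Dilution lowers every aqueous concentration by the same factor. Δn_aq = 0 − 2 = -2, so the system shifts toward the side with more dissolved moles — to the left.
Adding inert gas at constant total pressure expands the volume and lowers every reacting partial pressure. With Δn_gas = 4 − 0 = +4, Q moves away from K toward the side with fewer gas moles, so the system shifts toward the side with more gas moles — to the right.
The individual effects push in opposite directions; without quantitative information the net direction cannot be determined.

cannot be determined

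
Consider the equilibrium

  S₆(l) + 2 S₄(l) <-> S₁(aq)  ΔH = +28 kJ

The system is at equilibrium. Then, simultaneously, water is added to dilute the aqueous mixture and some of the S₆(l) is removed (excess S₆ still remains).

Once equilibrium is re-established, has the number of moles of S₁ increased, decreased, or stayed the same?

Dilution lowers every aqueous concentration by the same factor. Δn_aq = 1 − 0 = +1, so the system shifts toward the side with more dissolved moles — to the right.
S₆ is a pure liquid; its activity is 1 regardless of amount, so Q is unaffected — no shift from this change.
The net shift is to the right. S₁ is a product, so its amount increases.

increases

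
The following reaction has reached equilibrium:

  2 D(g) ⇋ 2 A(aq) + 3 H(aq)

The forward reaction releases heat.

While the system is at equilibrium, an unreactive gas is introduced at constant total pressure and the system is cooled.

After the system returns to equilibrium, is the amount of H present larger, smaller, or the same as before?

Adding inert gas at constant total pressure expands the volume and lowers every reacting partial pressure. With Δn_gas = 0 − 2 = -2, Q moves away from K toward the side with fewer gas moles, so the system shifts toward the side with more gas moles — to the left.
The forward reaction is exothermic. Lowering T favours the exothermic direction — shift to the right.
The two effects oppose each other, so the net shift — and hence the change in H — cannot be determined from the given information.

cannot be determined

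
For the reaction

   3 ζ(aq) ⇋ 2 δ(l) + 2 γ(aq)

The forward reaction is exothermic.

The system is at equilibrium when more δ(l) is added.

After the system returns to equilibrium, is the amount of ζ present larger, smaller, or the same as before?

unchanged

δ is a pure liquid; its activity is 1 regardless of amount, so Q is unaffected — no shift from this change.
No net shift occurs, so the amount of ζ is unchanged.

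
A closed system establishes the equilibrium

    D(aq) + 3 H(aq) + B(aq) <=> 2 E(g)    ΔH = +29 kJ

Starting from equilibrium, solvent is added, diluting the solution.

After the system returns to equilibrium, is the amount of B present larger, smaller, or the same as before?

increases

Dilution lowers every aqueous concentration by the same factor. Δn_aq = 0 − 5 = -5, so the system shifts toward the side with more dissolved moles — to the left.
The net shift is to the left. B is a reactant, so its amount increases.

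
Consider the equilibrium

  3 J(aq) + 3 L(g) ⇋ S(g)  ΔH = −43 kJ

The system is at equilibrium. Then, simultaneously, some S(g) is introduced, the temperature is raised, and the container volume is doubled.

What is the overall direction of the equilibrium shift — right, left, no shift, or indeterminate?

Adding S (g), a product, drives the reaction to the left.
The forward reaction is exothermic. Raising T favours the endothermic direction — shift to the left.
Gas moles: reactants 3, products 1 (Δn_gas = -2). Expansion shifts the system toward the side with more moles of gas — to the left.
All effects act in the same direction — net shift to the left.

left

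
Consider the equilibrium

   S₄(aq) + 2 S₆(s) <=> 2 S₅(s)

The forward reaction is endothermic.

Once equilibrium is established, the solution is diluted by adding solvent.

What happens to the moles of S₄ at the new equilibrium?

Dilution lowers every aqueous concentration by the same factor. Δn_aq = 0 − 1 = -1, so the system shifts toward the side with more dissolved moles — to the left.
The net shift is to the left. S₄ is a reactant, so its amount increases.

increases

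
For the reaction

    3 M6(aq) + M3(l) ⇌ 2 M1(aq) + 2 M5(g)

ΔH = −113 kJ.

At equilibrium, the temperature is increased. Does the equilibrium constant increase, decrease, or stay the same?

K depends on temperature via the van 't Hoff relation. The forward reaction is exothermic, so raising T decreases K.

decreases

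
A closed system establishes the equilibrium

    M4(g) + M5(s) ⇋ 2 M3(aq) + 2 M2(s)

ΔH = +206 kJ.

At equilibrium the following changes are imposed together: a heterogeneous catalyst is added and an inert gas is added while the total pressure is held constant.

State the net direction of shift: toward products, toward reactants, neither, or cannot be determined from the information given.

left

A catalyst speeds both forward and reverse rates equally; it changes neither Q nor K — no shift from this change.
Adding inert gas at constant total pressure expands the volume and lowers every reacting partial pressure. With Δn_gas = 0 − 1 = -1, Q moves away from K toward the side with fewer gas moles, so the system shifts toward the side with more gas moles — to the left.
Only the nonzero effect(s) matter; the net shift is to the left.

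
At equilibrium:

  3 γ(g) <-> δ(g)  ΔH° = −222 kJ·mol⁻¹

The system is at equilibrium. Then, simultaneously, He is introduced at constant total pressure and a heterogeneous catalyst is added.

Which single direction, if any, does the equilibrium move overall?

Adding inert gas at constant total pressure expands the volume and lowers every reacting partial pressure. With Δn_gas = 1 − 3 = -2, Q moves away from K toward the side with fewer gas moles, so the system shifts toward the side with more gas moles — to the left.
A catalyst speeds both forward and reverse rates equally; it changes neither Q nor K — no shift from this change.
Only the nonzero effect(s) matter; the net shift is to the left.

left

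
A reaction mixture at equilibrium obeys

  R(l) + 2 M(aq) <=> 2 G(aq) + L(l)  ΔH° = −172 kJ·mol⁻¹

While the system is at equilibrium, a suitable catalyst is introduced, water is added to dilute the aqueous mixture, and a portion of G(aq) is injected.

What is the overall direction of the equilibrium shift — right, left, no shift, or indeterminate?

A catalyst speeds both forward and reverse rates equally; it changes neither Q nor K — no shift from this change.
Dilution scales every aqueous concentration by the same factor. Δn_aq = 2 − 2 = 0, so Q is unchanged — no shift.
Adding G (aq), a product, drives the reaction to the left.
Only the nonzero effect(s) matter; the net shift is to the left.

left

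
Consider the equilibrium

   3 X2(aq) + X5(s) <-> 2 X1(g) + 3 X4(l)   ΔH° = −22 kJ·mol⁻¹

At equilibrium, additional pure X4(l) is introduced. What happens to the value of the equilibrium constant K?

The equilibrium constant depends only on temperature. This perturbation changes neither the position of equilibrium nor K.

unchanged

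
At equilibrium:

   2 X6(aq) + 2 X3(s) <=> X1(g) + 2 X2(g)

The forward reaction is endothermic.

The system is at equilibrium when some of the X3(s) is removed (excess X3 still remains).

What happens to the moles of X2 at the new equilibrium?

X3 is a pure solid; its activity is 1 regardless of amount, so Q is unaffected — no shift from this change.
No net shift occurs, so the amount of X2 is unchanged.

unchanged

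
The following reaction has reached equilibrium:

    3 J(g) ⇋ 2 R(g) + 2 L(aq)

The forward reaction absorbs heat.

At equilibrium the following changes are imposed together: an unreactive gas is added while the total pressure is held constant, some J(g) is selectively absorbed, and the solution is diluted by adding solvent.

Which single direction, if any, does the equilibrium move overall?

cannot be determined

Adding inert gas at constant total pressure expands the volume and lowers every reacting partial pressure. With Δn_gas = 2 − 3 = -1, Q moves away from K toward the side with fewer gas moles, so the system shifts toward the side with more gas moles — to the left.
Removing J (g), a reactant, drives the reaction to the left.
Dilution lowers every aqueous concentration by the same factor. Δn_aq = 2 − 0 = +2, so the system shifts toward the side with more dissolved moles — to the right.
The individual effects push in opposite directions; without quantitative information the net direction cannot be determined.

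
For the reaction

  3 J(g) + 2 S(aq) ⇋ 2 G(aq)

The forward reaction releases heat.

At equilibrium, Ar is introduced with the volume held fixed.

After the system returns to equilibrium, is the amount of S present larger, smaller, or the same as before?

unchanged

At constant volume, adding an inert gas leaves every reacting species' partial pressure unchanged, so Q is unchanged — no shift from this change.
No net shift occurs, so the amount of S is unchanged.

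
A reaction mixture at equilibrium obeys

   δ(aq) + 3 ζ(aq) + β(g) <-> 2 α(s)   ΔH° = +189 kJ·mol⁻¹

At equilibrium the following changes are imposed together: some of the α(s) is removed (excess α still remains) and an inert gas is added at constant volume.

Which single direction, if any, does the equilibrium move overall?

α is a pure solid; its activity is 1 regardless of amount, so Q is unaffected — no shift from this change.
At constant volume, adding an inert gas leaves every reacting species' partial pressure unchanged, so Q is unchanged — no shift from this change.
None of the changes alters Q relative to K, so there is no net shift.

no shift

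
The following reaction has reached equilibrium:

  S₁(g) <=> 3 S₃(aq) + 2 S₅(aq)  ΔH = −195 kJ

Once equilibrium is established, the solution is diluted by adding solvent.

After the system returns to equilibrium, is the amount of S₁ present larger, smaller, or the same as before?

Dilution lowers every aqueous concentration by the same factor. Δn_aq = 5 − 0 = +5, so the system shifts toward the side with more dissolved moles — to the right.
The net shift is to the right. S₁ is a reactant, so its amount decreases.

decreases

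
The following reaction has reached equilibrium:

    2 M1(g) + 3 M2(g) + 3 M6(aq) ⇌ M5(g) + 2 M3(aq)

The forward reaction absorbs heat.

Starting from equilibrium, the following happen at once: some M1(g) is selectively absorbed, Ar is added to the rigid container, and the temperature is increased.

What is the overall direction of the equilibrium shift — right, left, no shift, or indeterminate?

cannot be determined

Removing M1 (g), a reactant, drives the reaction to the left.
At constant volume, adding an inert gas leaves every reacting species' partial pressure unchanged, so Q is unchanged — no shift from this change.
The forward reaction is endothermic. Raising T favours the endothermic direction — shift to the right.
The individual effects push in opposite directions; without quantitative information the net direction cannot be determined.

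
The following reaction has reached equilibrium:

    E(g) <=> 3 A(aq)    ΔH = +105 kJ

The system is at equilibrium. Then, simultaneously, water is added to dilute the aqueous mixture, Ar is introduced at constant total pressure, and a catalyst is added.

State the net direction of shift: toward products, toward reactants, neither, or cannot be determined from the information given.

cannot be determined

Dilution lowers every aqueous concentration by the same factor. Δn_aq = 3 − 0 = +3, so the system shifts toward the side with more dissolved moles — to the right.
Adding inert gas at constant total pressure expands the volume and lowers every reacting partial pressure. With Δn_gas = 0 − 1 = -1, Q moves away from K toward the side with fewer gas moles, so the system shifts toward the side with more gas moles — to the left.
A catalyst speeds both forward and reverse rates equally; it changes neither Q nor K — no shift from this change.
The individual effects push in opposite directions; without quantitative information the net direction cannot be determined.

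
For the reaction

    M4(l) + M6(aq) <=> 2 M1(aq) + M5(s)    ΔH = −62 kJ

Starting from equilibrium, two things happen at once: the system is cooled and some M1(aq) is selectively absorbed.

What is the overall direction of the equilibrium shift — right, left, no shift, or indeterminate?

The forward reaction is exothermic. Lowering T favours the exothermic direction — shift to the right.
Removing M1 (aq), a product, drives the reaction to the right.
All effects act in the same direction — net shift to the right.

right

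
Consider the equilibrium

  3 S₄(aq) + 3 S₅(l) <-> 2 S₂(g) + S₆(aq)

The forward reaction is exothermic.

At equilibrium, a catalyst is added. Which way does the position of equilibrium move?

A catalyst speeds both forward and reverse rates equally; it changes neither Q nor K — no shift from this change.

no shift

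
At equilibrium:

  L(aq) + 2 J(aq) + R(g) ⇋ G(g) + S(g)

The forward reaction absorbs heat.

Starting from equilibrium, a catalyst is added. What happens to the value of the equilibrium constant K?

The equilibrium constant depends only on temperature. This perturbation changes neither the position of equilibrium nor K.

unchanged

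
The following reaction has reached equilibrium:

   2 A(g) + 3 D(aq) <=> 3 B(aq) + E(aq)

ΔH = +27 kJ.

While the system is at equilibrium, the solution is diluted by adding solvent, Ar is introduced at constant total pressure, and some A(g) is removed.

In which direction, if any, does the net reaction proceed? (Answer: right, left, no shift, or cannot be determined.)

Dilution lowers every aqueous concentration by the same factor. Δn_aq = 4 − 3 = +1, so the system shifts toward the side with more dissolved moles — to the right.
Adding inert gas at constant total pressure expands the volume and lowers every reacting partial pressure. With Δn_gas = 0 − 2 = -2, Q moves away from K toward the side with fewer gas moles, so the system shifts toward the side with more gas moles — to the left.
Removing A (g), a reactant, drives the reaction to the left.
The individual effects push in opposite directions; without quantitative information the net direction cannot be determined.

cannot be determined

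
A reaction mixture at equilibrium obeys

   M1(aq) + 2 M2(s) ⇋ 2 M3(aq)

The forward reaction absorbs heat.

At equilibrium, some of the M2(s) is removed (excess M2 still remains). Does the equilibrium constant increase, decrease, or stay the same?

The equilibrium constant depends only on temperature. This perturbation changes neither the position of equilibrium nor K.

unchanged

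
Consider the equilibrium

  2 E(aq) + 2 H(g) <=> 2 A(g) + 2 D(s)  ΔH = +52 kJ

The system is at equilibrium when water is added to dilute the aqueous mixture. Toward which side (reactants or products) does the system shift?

left

Dilution lowers every aqueous concentration by the same factor. Δn_aq = 0 − 2 = -2, so the system shifts toward the side with more dissolved moles — to the left.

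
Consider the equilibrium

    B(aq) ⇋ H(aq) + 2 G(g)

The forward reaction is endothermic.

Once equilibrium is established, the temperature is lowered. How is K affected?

K depends on temperature via the van 't Hoff relation. The forward reaction is endothermic, so lowering T decreases K.

decreases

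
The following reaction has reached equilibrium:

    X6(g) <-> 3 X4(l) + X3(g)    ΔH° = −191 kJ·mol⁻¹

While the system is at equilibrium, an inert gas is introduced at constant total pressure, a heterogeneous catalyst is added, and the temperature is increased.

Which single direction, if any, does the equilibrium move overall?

left

Adding inert gas at constant total pressure expands the volume, scaling every reacting partial pressure by the same factor. Δn_gas = 1 − 1 = 0, so Q is unchanged — no shift.
A catalyst speeds both forward and reverse rates equally; it changes neither Q nor K — no shift from this change.
The forward reaction is exothermic. Raising T favours the endothermic direction — shift to the left.
Only the nonzero effect(s) matter; the net shift is to the left.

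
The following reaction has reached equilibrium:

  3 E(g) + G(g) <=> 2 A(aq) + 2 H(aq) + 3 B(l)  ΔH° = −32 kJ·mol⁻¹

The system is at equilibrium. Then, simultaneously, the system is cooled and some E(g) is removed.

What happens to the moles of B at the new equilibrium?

The forward reaction is exothermic. Lowering T favours the exothermic direction — shift to the right.
Removing E (g), a reactant, drives the reaction to the left.
The two effects oppose each other, so the net shift — and hence the change in B — cannot be determined from the given information.

cannot be determined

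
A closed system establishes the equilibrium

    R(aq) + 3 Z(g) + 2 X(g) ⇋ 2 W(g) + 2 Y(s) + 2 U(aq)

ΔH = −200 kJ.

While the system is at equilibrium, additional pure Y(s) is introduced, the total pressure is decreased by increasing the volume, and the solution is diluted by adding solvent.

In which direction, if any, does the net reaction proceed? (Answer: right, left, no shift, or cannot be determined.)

Y is a pure solid; its activity is 1 regardless of amount, so Q is unaffected — no shift from this change.
Gas moles: reactants 5, products 2 (Δn_gas = -3). Expansion shifts the system toward the side with more moles of gas — to the left.
Dilution lowers every aqueous concentration by the same factor. Δn_aq = 2 − 1 = +1, so the system shifts toward the side with more dissolved moles — to the right.
The individual effects push in opposite directions; without quantitative information the net direction cannot be determined.

cannot be determined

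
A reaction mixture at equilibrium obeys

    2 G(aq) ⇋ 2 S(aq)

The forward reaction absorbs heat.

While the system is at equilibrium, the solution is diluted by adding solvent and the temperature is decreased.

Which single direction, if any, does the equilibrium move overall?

Dilution scales every aqueous concentration by the same factor. Δn_aq = 2 − 2 = 0, so Q is unchanged — no shift.
The forward reaction is endothermic. Lowering T favours the exothermic direction — shift to the left.
Only the nonzero effect(s) matter; the net shift is to the left.

left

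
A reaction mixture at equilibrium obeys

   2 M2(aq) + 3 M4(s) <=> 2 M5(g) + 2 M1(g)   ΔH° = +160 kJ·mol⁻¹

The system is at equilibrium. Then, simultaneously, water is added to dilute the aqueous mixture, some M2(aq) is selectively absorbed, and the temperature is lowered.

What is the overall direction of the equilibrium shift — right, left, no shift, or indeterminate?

left

Dilution lowers every aqueous concentration by the same factor. Δn_aq = 0 − 2 = -2, so the system shifts toward the side with more dissolved moles — to the left.
Removing M2 (aq), a reactant, drives the reaction to the left.
The forward reaction is endothermic. Lowering T favours the exothermic direction — shift to the left.
All effects act in the same direction — net shift to the left.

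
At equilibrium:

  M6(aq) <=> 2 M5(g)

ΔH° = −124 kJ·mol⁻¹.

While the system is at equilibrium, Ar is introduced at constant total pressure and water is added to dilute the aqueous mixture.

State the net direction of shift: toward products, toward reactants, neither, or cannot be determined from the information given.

Adding inert gas at constant total pressure expands the volume and lowers every reacting partial pressure. With Δn_gas = 2 − 0 = +2, Q moves away from K toward the side with fewer gas moles, so the system shifts toward the side with more gas moles — to the right.
Dilution lowers every aqueous concentration by the same factor. Δn_aq = 0 − 1 = -1, so the system shifts toward the side with more dissolved moles — to the left.
The individual effects push in opposite directions; without quantitative information the net direction cannot be determined.

cannot be determined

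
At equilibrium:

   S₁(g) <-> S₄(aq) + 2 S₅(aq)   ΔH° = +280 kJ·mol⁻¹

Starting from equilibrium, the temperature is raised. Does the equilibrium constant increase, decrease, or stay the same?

K depends on temperature via the van 't Hoff relation. The forward reaction is endothermic, so raising T increases K.

increases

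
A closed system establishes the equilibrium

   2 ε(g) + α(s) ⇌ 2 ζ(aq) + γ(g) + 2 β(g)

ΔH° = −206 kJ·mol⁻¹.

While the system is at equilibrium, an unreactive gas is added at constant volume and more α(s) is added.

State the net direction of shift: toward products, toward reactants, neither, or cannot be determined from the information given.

At constant volume, adding an inert gas leaves every reacting species' partial pressure unchanged, so Q is unchanged — no shift from this change.
α is a pure solid; its activity is 1 regardless of amount, so Q is unaffected — no shift from this change.
None of the changes alters Q relative to K, so there is no net shift.

no shift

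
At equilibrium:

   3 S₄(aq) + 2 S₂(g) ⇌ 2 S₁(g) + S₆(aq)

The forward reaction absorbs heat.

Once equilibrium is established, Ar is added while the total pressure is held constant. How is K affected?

unchanged

The equilibrium constant depends only on temperature. This perturbation changes neither the position of equilibrium nor K.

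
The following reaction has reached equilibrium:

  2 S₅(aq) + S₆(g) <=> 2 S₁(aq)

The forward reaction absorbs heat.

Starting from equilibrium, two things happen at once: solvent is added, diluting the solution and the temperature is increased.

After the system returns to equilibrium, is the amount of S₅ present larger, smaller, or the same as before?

decreases

Dilution scales every aqueous concentration by the same factor. Δn_aq = 2 − 2 = 0, so Q is unchanged — no shift.
The forward reaction is endothermic. Raising T favours the endothermic direction — shift to the right.
The net shift is to the right. S₅ is a reactant, so its amount decreases.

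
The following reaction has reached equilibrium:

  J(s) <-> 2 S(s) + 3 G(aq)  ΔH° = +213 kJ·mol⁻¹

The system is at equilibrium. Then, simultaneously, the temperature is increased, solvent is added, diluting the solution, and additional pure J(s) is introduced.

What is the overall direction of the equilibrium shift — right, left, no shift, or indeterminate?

right

The forward reaction is endothermic. Raising T favours the endothermic direction — shift to the right.
Dilution lowers every aqueous concentration by the same factor. Δn_aq = 3 − 0 = +3, so the system shifts toward the side with more dissolved moles — to the right.
J is a pure solid; its activity is 1 regardless of amount, so Q is unaffected — no shift from this change.
Only the nonzero effect(s) matter; the net shift is to the right.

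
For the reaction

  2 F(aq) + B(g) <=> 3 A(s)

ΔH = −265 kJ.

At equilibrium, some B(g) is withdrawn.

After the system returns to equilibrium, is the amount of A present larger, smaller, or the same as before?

decreases

Removing B (g), a reactant, drives the reaction to the left.
The net shift is to the left. A is a product, so its amount decreases.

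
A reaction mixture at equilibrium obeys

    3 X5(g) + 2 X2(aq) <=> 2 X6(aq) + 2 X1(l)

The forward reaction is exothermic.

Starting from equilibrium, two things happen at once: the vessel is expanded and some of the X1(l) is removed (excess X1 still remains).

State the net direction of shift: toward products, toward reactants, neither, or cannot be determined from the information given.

left

Gas moles: reactants 3, products 0 (Δn_gas = -3). Expansion shifts the system toward the side with more moles of gas — to the left.
X1 is a pure liquid; its activity is 1 regardless of amount, so Q is unaffected — no shift from this change.
Only the nonzero effect(s) matter; the net shift is to the left.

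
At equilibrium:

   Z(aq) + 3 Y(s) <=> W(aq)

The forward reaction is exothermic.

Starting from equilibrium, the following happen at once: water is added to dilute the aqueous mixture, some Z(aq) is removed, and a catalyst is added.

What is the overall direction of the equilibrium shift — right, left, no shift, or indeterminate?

Dilution scales every aqueous concentration by the same factor. Δn_aq = 1 − 1 = 0, so Q is unchanged — no shift.
Removing Z (aq), a reactant, drives the reaction to the left.
A catalyst speeds both forward and reverse rates equally; it changes neither Q nor K — no shift from this change.
Only the nonzero effect(s) matter; the net shift is to the left.

left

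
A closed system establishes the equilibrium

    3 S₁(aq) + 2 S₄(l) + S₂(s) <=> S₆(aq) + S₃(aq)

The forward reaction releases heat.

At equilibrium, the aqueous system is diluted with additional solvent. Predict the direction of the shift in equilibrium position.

Dilution lowers every aqueous concentration by the same factor. Δn_aq = 2 − 3 = -1, so the system shifts toward the side with more dissolved moles — to the left.

left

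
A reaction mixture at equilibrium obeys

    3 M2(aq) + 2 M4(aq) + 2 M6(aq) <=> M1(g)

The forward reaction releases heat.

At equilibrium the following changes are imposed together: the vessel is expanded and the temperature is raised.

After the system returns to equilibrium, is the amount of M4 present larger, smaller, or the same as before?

cannot be determined

Gas moles: reactants 0, products 1 (Δn_gas = +1). Expansion shifts the system toward the side with more moles of gas — to the right.
The forward reaction is exothermic. Raising T favours the endothermic direction — shift to the left.
The two effects oppose each other, so the net shift — and hence the change in M4 — cannot be determined from the given information.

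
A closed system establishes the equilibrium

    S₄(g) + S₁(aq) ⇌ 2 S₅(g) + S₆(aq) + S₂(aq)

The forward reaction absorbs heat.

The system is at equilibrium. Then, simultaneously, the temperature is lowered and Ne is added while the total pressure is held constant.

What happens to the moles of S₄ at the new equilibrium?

The forward reaction is endothermic. Lowering T favours the exothermic direction — shift to the left.
Adding inert gas at constant total pressure expands the volume and lowers every reacting partial pressure. With Δn_gas = 2 − 1 = +1, Q moves away from K toward the side with fewer gas moles, so the system shifts toward the side with more gas moles — to the right.
The two effects oppose each other, so the net shift — and hence the change in S₄ — cannot be determined from the given information.

cannot be determined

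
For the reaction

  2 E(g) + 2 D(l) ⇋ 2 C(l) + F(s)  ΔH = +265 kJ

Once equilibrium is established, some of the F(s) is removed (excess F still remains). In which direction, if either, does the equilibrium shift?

F is a pure solid; its activity is 1 regardless of amount, so Q is unaffected — no shift from this change.

no shift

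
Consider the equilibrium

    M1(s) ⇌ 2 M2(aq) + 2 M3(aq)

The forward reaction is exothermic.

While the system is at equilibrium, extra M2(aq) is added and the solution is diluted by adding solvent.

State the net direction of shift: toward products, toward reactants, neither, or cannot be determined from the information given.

cannot be determined

Adding M2 (aq), a product, drives the reaction to the left.
Dilution lowers every aqueous concentration by the same factor. Δn_aq = 4 − 0 = +4, so the system shifts toward the side with more dissolved moles — to the right.
The individual effects push in opposite directions; without quantitative information the net direction cannot be determined.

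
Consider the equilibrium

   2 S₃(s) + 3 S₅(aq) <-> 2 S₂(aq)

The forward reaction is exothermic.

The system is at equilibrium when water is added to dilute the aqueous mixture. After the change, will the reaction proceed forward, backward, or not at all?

left

Dilution lowers every aqueous concentration by the same factor. Δn_aq = 2 − 3 = -1, so the system shifts toward the side with more dissolved moles — to the left.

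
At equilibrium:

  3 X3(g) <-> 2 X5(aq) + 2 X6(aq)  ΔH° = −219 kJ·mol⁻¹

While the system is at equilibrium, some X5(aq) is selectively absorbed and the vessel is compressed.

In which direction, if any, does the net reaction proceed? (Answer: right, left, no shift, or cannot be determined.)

right

Removing X5 (aq), a product, drives the reaction to the right.
Gas moles: reactants 3, products 0 (Δn_gas = -3). Compression shifts the system toward the side with fewer moles of gas — to the right.
All effects act in the same direction — net shift to the right.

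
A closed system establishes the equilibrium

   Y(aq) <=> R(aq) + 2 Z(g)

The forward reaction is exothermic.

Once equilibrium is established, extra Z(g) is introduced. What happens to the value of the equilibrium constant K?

unchanged

The equilibrium constant depends only on temperature. This perturbation may move the position of equilibrium, but since T is unchanged, K itself is unchanged.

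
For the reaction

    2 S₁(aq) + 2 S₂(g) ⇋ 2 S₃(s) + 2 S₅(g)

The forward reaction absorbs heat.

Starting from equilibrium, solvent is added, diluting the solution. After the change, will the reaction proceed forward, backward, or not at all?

Dilution lowers every aqueous concentration by the same factor. Δn_aq = 0 − 2 = -2, so the system shifts toward the side with more dissolved moles — to the left.

left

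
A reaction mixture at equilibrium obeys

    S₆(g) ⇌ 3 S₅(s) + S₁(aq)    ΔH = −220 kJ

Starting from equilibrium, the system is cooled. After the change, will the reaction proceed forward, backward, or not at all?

right

The forward reaction is exothermic. Lowering T favours the exothermic direction — shift to the right.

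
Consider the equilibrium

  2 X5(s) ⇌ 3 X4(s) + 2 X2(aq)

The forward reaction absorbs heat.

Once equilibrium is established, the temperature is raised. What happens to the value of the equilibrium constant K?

increases

K depends on temperature via the van 't Hoff relation. The forward reaction is endothermic, so raising T increases K.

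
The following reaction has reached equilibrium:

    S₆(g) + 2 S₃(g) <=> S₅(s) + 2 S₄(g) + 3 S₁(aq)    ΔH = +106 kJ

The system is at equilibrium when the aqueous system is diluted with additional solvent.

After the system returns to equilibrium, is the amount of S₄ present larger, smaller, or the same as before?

Dilution lowers every aqueous concentration by the same factor. Δn_aq = 3 − 0 = +3, so the system shifts toward the side with more dissolved moles — to the right.
The net shift is to the right. S₄ is a product, so its amount increases.

increases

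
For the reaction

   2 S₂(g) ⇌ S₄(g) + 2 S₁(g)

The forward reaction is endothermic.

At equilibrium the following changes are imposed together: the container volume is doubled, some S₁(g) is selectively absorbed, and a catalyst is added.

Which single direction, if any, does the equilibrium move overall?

Gas moles: reactants 2, products 3 (Δn_gas = +1). Expansion shifts the system toward the side with more moles of gas — to the right.
Removing S₁ (g), a product, drives the reaction to the right.
A catalyst speeds both forward and reverse rates equally; it changes neither Q nor K — no shift from this change.
Only the nonzero effect(s) matter; the net shift is to the right.

right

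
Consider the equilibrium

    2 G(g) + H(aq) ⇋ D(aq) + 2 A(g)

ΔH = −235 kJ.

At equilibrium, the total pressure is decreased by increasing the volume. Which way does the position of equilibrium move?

Gas moles: reactants 2, products 2. Δn_gas = 0, so a volume change leaves Q equal to K — no shift from this change.

no shift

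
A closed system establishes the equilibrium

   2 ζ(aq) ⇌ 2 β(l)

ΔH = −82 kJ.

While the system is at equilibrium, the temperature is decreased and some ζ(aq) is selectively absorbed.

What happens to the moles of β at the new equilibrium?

cannot be determined

The forward reaction is exothermic. Lowering T favours the exothermic direction — shift to the right.
Removing ζ (aq), a reactant, drives the reaction to the left.
The two effects oppose each other, so the net shift — and hence the change in β — cannot be determined from the given information.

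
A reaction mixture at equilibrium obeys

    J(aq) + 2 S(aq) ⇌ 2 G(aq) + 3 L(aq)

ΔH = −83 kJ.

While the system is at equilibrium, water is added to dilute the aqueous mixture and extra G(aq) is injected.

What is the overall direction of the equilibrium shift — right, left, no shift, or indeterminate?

cannot be determined

Dilution lowers every aqueous concentration by the same factor. Δn_aq = 5 − 3 = +2, so the system shifts toward the side with more dissolved moles — to the right.
Adding G (aq), a product, drives the reaction to the left.
The individual effects push in opposite directions; without quantitative information the net direction cannot be determined.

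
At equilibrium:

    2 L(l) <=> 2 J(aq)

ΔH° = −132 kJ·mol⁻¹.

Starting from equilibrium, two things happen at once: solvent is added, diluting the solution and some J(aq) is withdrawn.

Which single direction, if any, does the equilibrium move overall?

Dilution lowers every aqueous concentration by the same factor. Δn_aq = 2 − 0 = +2, so the system shifts toward the side with more dissolved moles — to the right.
Removing J (aq), a product, drives the reaction to the right.
All effects act in the same direction — net shift to the right.

right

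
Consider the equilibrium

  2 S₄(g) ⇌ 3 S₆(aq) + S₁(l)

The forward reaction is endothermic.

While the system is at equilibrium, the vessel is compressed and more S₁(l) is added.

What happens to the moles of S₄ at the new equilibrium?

Gas moles: reactants 2, products 0 (Δn_gas = -2). Compression shifts the system toward the side with fewer moles of gas — to the right.
S₁ is a pure liquid; its activity is 1 regardless of amount, so Q is unaffected — no shift from this change.
The net shift is to the right. S₄ is a reactant, so its amount decreases.

decreases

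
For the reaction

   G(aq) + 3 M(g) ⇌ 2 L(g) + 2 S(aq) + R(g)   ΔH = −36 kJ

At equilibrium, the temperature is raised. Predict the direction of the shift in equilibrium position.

The forward reaction is exothermic. Raising T favours the endothermic direction — shift to the left.

left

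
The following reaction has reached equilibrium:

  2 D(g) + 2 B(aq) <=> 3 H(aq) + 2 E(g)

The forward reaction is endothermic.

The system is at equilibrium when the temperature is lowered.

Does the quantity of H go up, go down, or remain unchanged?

decreases

The forward reaction is endothermic. Lowering T favours the exothermic direction — shift to the left.
The net shift is to the left. H is a product, so its amount decreases.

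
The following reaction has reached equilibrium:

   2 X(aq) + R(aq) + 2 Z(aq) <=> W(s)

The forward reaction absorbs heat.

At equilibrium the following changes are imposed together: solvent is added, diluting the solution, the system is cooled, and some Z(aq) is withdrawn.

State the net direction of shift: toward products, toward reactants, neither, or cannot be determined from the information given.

left

Dilution lowers every aqueous concentration by the same factor. Δn_aq = 0 − 5 = -5, so the system shifts toward the side with more dissolved moles — to the left.
The forward reaction is endothermic. Lowering T favours the exothermic direction — shift to the left.
Removing Z (aq), a reactant, drives the reaction to the left.
All effects act in the same direction — net shift to the left.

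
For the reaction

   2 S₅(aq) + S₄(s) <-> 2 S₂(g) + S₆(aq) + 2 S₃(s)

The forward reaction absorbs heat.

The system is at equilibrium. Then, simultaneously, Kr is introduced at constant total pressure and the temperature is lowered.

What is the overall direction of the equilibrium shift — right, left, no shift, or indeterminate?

Adding inert gas at constant total pressure expands the volume and lowers every reacting partial pressure. With Δn_gas = 2 − 0 = +2, Q moves away from K toward the side with fewer gas moles, so the system shifts toward the side with more gas moles — to the right.
The forward reaction is endothermic. Lowering T favours the exothermic direction — shift to the left.
The individual effects push in opposite directions; without quantitative information the net direction cannot be determined.

cannot be determined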